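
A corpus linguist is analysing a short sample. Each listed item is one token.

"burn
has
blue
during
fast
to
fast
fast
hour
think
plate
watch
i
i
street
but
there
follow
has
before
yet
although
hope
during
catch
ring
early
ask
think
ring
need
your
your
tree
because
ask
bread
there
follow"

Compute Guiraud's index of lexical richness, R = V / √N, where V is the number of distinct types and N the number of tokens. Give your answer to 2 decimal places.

4.48

N = 39, V = 28.
√N = 6.244998
R = 28 / 6.244998 = 4.48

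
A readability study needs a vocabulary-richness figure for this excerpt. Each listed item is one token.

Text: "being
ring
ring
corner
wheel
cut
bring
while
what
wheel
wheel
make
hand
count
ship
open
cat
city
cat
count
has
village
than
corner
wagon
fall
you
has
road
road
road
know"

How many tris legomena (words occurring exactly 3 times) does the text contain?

2

Frequencies: wheel:3, road:3, ring:2, corner:2, count:2, cat:2, has:2, being:1, cut:1, bring:1, while:1, what:1, make:1, hand:1, ship:1, open:1, city:1, village:1, than:1, wagon:1, … (3 more, each freq 1)
Words with frequency 3: road, wheel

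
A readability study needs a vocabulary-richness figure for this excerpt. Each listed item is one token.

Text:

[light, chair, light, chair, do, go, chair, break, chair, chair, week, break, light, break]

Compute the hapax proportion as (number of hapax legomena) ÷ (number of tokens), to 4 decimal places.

Frequencies: chair:5, light:3, break:3, do:1, go:1, week:1
Hapax count = 3; token count = 14.
Ratio = 3 / 14 = 0.2143

0.2143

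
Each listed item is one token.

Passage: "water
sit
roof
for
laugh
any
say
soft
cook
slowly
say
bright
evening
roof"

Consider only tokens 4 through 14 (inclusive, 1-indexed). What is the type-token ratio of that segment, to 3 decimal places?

Segment tokens 4–14: for, laugh, any, say, soft, cook, slowly, say, bright, evening, roof
Segment N = 11, segment V = 10.
TTR = 10 / 11 = 0.909

0.909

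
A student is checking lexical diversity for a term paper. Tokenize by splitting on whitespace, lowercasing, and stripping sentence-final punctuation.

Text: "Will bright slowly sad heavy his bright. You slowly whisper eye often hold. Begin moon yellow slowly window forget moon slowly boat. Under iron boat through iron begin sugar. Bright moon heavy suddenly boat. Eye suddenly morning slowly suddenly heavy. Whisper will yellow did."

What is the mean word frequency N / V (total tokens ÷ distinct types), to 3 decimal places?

1.833

N = 44 tokens, V = 24 types.
Mean frequency = N / V = 44 / 24 = 1.833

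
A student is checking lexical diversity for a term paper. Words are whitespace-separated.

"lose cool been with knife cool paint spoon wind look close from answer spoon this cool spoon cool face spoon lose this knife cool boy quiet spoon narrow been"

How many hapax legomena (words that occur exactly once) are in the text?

Frequencies: cool:5, spoon:5, lose:2, been:2, knife:2, this:2, with:1, paint:1, wind:1, look:1, close:1, from:1, answer:1, face:1, boy:1, quiet:1, narrow:1
Hapax (freq=1): answer, boy, close, face, from, look, narrow, paint, quiet, wind, with

11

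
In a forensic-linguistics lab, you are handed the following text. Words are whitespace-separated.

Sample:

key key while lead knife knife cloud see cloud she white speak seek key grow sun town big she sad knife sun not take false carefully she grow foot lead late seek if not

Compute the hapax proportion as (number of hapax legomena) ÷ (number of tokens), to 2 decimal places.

Frequencies: key:3, knife:3, she:3, lead:2, cloud:2, seek:2, grow:2, sun:2, not:2, while:1, see:1, white:1, speak:1, town:1, big:1, sad:1, take:1, false:1, carefully:1, foot:1, … (2 more, each freq 1)
Hapax count = 13; token count = 34.
Ratio = 13 / 34 = 0.38

0.38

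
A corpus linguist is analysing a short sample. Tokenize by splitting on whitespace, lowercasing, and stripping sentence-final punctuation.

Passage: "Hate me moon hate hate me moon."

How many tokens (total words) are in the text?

7

Tokens: hate, me, moon, hate, hate, me, moon
N = 7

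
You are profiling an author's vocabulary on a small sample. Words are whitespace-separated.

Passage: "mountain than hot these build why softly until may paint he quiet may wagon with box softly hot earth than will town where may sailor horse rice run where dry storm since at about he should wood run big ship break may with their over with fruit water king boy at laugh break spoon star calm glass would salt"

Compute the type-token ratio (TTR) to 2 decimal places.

0.78

N = 59 tokens, V = 46 types.
TTR = V / N = 46 / 59 = 0.78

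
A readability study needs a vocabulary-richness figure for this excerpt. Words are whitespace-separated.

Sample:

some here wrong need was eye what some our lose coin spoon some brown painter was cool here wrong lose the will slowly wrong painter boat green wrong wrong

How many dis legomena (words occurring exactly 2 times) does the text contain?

Frequencies: wrong:5, some:3, here:2, was:2, lose:2, painter:2, need:1, eye:1, what:1, our:1, coin:1, spoon:1, brown:1, cool:1, the:1, will:1, slowly:1, boat:1, green:1
Words with frequency 2: here, lose, painter, was

4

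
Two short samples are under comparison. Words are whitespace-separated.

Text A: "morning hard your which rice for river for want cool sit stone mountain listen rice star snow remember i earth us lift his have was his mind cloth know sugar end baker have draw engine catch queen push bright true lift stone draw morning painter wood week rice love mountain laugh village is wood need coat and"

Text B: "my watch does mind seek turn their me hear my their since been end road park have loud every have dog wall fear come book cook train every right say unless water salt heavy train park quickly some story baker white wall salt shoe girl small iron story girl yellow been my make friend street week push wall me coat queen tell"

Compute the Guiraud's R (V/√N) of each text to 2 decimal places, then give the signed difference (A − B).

A: V=46, N=57, R=6.09
B: V=48, N=62, R=6.10
Difference = 6.09 − 6.10 = -0.01

-0.01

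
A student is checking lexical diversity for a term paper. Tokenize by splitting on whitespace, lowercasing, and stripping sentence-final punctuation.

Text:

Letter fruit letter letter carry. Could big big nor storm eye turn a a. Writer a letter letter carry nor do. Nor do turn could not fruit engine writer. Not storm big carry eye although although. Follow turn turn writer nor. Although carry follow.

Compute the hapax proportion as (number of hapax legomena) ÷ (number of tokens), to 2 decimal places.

Frequencies: letter:5, carry:4, nor:4, turn:4, big:3, a:3, writer:3, although:3, fruit:2, could:2, storm:2, eye:2, do:2, not:2, follow:2, engine:1
Hapax count = 1; token count = 44.
Ratio = 1 / 44 = 0.02

0.02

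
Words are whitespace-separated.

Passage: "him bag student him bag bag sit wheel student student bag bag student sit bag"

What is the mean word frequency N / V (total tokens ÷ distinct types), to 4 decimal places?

N = 15 tokens, V = 5 types.
Mean frequency = N / V = 15 / 5 = 3.0000

3.0000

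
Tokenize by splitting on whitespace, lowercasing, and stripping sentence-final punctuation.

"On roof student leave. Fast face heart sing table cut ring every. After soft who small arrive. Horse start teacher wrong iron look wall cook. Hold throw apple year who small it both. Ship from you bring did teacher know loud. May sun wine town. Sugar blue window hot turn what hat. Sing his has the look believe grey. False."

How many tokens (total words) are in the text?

Tokens: on, roof, student, leave, fast, face, heart, sing, table, cut, ring, every, after, soft, who, small, arrive, horse, start, teacher, wrong, iron, look, wall, cook, hold, throw, apple, year, who, small, it, both, ship, from, you, bring, did, teacher, know, loud, may, sun, wine, town, sugar, blue, window, hot, turn, what, hat, sing, his, has, the, look, believe, grey, false
N = 60

60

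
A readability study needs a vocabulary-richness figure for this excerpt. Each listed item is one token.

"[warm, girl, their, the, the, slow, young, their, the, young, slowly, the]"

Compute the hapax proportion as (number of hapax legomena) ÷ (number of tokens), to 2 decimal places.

0.33

Frequencies: the:4, their:2, young:2, warm:1, girl:1, slow:1, slowly:1
Hapax count = 4; token count = 12.
Ratio = 4 / 12 = 0.33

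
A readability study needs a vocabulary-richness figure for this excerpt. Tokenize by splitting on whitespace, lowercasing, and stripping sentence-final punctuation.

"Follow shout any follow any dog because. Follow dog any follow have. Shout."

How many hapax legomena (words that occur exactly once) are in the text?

Frequencies: follow:4, any:3, shout:2, dog:2, because:1, have:1
Hapax (freq=1): because, have

2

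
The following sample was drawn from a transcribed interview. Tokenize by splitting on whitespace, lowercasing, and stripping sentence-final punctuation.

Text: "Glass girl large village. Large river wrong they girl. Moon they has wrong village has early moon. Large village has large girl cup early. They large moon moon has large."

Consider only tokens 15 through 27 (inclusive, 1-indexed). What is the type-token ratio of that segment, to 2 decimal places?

Segment tokens 15–27: has, early, moon, large, village, has, large, girl, cup, early, they, large, moon
Segment N = 13, segment V = 8.
TTR = 8 / 13 = 0.62

0.62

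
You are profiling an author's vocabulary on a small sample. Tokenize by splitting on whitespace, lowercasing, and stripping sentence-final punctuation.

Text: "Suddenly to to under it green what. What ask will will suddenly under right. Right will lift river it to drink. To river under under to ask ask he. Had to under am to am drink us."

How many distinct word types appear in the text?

16

Distinct types: {am, ask, drink, green, had, he, it, lift, right, river, suddenly, to, under, us, what, will}
V = 16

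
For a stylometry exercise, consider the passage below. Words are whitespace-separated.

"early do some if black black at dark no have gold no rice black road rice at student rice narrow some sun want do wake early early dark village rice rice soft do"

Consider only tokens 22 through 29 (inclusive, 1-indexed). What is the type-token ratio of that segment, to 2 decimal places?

0.88

Segment tokens 22–29: sun, want, do, wake, early, early, dark, village
Segment N = 8, segment V = 7.
TTR = 7 / 8 = 0.88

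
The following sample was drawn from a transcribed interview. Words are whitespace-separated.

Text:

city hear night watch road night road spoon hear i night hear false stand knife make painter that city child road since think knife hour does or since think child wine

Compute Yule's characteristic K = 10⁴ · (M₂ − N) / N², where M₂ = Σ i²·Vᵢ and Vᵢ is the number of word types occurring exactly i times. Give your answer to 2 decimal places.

291.36

Frequencies: hear:3, night:3, road:3, city:2, knife:2, child:2, since:2, think:2, watch:1, spoon:1, i:1, false:1, stand:1, make:1, painter:1, that:1, hour:1, does:1, or:1, wine:1
N = 31. Frequency spectrum: V_1=12, V_2=5, V_3=3
M₂ = 1²·12 + 2²·5 + 3²·3 = 59
K = 10000 × (59 − 31) / 31² = 291.36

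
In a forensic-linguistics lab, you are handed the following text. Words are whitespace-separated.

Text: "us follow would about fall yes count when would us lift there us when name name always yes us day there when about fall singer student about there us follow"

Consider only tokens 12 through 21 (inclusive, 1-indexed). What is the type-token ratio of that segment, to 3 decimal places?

0.700

Segment tokens 12–21: there, us, when, name, name, always, yes, us, day, there
Segment N = 10, segment V = 7.
TTR = 7 / 10 = 0.700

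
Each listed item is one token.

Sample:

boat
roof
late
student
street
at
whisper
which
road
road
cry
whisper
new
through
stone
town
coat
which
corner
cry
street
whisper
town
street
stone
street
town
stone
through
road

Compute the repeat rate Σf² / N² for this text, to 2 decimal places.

Frequencies: street:4, whisper:3, road:3, stone:3, town:3, which:2, cry:2, through:2, boat:1, roof:1, late:1, student:1, at:1, new:1, coat:1, corner:1
Σf² = 72; N² = 900
Repeat rate = 72 / 900 = 0.08

0.08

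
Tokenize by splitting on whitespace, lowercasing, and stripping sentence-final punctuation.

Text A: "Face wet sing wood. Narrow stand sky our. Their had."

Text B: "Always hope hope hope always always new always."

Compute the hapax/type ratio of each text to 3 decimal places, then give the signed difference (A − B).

A: hapax=10, V=10, ratio=1.000
B: hapax=1, V=3, ratio=0.333
Difference = 1.000 − 0.333 = 0.667

0.667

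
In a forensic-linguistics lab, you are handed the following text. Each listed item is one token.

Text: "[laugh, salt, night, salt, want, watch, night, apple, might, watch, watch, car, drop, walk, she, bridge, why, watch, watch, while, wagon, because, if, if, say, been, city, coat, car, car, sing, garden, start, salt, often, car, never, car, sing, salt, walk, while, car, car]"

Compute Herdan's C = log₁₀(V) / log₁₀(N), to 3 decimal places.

0.861

N = 44, V = 26.
log₁₀(V) = 1.414973, log₁₀(N) = 1.643453
C = 1.414973 / 1.643453 = 0.861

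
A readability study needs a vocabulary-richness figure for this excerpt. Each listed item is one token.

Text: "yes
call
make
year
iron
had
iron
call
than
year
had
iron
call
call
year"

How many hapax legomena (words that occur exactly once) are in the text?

3

Frequencies: call:4, year:3, iron:3, had:2, yes:1, make:1, than:1
Hapax (freq=1): make, than, yes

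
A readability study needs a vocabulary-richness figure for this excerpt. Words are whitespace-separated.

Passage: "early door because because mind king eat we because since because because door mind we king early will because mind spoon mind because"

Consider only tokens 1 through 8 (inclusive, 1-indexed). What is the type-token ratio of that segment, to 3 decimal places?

0.875

Segment tokens 1–8: early, door, because, because, mind, king, eat, we
Segment N = 8, segment V = 7.
TTR = 7 / 8 = 0.875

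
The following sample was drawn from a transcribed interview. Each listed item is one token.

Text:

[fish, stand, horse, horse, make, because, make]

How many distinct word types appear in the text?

5

Distinct types: {because, fish, horse, make, stand}
V = 5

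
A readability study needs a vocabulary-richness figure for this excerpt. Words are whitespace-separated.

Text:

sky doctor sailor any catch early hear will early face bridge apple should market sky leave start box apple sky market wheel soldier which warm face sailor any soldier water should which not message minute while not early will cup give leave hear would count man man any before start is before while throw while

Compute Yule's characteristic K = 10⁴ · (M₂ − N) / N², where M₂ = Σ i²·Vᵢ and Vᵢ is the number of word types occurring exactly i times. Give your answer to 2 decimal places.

171.90

Frequencies: sky:3, any:3, early:3, while:3, sailor:2, hear:2, will:2, face:2, apple:2, should:2, market:2, leave:2, start:2, soldier:2, which:2, not:2, man:2, before:2, doctor:1, catch:1, … (13 more, each freq 1)
N = 55. Frequency spectrum: V_1=15, V_2=14, V_3=4
M₂ = 1²·15 + 2²·14 + 3²·4 = 107
K = 10000 × (107 − 55) / 55² = 171.90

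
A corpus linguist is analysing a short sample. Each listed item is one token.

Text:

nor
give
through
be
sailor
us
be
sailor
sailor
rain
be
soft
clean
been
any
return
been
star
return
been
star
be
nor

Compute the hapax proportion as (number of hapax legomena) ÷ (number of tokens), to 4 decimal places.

0.3043

Frequencies: be:4, sailor:3, been:3, nor:2, return:2, star:2, give:1, through:1, us:1, rain:1, soft:1, clean:1, any:1
Hapax count = 7; token count = 23.
Ratio = 7 / 23 = 0.3043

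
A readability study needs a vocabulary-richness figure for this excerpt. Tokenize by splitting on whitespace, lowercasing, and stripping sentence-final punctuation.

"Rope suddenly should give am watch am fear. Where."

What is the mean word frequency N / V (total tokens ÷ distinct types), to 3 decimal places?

N = 9 tokens, V = 8 types.
Mean frequency = N / V = 9 / 8 = 1.125

1.125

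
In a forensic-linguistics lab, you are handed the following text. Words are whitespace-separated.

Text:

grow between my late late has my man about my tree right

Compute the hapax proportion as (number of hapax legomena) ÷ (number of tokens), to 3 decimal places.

Frequencies: my:3, late:2, grow:1, between:1, has:1, man:1, about:1, tree:1, right:1
Hapax count = 7; token count = 12.
Ratio = 7 / 12 = 0.583

0.583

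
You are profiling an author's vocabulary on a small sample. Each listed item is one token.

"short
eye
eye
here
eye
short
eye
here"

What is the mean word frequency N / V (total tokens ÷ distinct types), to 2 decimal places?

N = 8 tokens, V = 3 types.
Mean frequency = N / V = 8 / 3 = 2.67

2.67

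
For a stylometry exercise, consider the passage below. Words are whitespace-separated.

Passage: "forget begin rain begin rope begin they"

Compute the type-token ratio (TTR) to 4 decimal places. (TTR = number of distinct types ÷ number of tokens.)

0.7143

N = 7 tokens, V = 5 types.
TTR = V / N = 5 / 7 = 0.7143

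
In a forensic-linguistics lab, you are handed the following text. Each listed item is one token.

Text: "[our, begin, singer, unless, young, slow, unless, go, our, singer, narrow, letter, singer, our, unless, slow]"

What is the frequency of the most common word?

Frequencies: our:3, singer:3, unless:3, slow:2, begin:1, young:1, go:1, narrow:1, letter:1
Most common: 'our' with frequency 3.

3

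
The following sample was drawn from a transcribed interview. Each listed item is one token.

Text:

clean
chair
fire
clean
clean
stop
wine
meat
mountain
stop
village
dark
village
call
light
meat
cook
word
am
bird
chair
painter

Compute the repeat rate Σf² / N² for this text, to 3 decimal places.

Frequencies: clean:3, chair:2, stop:2, meat:2, village:2, fire:1, wine:1, mountain:1, dark:1, call:1, light:1, cook:1, word:1, am:1, bird:1, painter:1
Σf² = 36; N² = 484
Repeat rate = 36 / 484 = 0.074

0.074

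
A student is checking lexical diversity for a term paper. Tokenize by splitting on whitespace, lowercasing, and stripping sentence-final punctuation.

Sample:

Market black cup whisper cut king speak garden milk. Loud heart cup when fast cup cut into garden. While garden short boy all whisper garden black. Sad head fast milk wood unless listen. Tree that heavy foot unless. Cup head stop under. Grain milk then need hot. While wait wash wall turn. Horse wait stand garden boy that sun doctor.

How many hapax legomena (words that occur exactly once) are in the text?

28

Frequencies: garden:5, cup:4, milk:3, black:2, whisper:2, cut:2, fast:2, while:2, boy:2, head:2, unless:2, that:2, wait:2, market:1, king:1, speak:1, loud:1, heart:1, when:1, into:1, … (21 more, each freq 1)
Hapax (freq=1): all, doctor, foot, grain, heart, heavy, horse, hot, into, king, listen, loud, market, need, sad, short, speak, stand, stop, sun, then, tree, turn, under, wall, wash, when, wood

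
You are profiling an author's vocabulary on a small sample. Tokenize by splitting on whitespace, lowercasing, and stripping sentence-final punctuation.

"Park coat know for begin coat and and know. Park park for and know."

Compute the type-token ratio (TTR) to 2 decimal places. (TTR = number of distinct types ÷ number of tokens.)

N = 14 tokens, V = 6 types.
TTR = V / N = 6 / 14 = 0.43

0.43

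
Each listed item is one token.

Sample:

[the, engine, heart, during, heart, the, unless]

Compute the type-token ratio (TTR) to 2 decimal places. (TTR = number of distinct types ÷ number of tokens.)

N = 7 tokens, V = 5 types.
TTR = V / N = 5 / 7 = 0.71

0.71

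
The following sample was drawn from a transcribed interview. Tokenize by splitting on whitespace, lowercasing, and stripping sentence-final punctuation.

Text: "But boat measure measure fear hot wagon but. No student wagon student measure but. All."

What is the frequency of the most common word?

Frequencies: but:3, measure:3, wagon:2, student:2, boat:1, fear:1, hot:1, no:1, all:1
Most common: 'but' with frequency 3.

3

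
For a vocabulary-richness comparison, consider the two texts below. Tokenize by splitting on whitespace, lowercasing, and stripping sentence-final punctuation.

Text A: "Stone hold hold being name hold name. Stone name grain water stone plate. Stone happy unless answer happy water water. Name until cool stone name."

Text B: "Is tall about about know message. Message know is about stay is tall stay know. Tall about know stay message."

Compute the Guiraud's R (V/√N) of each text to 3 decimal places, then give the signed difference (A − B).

A: V=12, N=25, R=2.400
B: V=6, N=20, R=1.342
Difference = 2.400 − 1.342 = 1.058

1.058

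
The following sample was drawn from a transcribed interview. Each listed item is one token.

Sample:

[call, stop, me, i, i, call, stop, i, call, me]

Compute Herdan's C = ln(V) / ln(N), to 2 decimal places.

N = 10, V = 4.
ln(V) = 1.386294, ln(N) = 2.302585
C = 1.386294 / 2.302585 = 0.60

0.60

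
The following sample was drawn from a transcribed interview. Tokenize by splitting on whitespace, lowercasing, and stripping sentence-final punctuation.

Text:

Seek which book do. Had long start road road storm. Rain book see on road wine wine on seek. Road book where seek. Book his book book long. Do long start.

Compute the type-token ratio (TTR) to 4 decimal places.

N = 31 tokens, V = 15 types.
TTR = V / N = 15 / 31 = 0.4839

0.4839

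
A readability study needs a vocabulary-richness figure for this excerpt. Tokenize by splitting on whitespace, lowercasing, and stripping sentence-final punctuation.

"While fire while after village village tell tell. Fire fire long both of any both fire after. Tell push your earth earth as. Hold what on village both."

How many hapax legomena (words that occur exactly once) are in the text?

9

Frequencies: fire:4, village:3, tell:3, both:3, while:2, after:2, earth:2, long:1, of:1, any:1, push:1, your:1, as:1, hold:1, what:1, on:1
Hapax (freq=1): any, as, hold, long, of, on, push, what, your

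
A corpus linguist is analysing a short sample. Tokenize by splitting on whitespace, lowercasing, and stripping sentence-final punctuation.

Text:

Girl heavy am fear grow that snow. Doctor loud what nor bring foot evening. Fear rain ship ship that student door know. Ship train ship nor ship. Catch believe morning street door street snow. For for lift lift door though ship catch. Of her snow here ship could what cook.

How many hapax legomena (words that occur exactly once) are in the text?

Frequencies: ship:7, snow:3, door:3, fear:2, that:2, what:2, nor:2, catch:2, street:2, for:2, lift:2, girl:1, heavy:1, am:1, grow:1, doctor:1, loud:1, bring:1, foot:1, evening:1, … (12 more, each freq 1)
Hapax (freq=1): am, believe, bring, cook, could, doctor, evening, foot, girl, grow, heavy, her, here, know, loud, morning, of, rain, student, though, train

21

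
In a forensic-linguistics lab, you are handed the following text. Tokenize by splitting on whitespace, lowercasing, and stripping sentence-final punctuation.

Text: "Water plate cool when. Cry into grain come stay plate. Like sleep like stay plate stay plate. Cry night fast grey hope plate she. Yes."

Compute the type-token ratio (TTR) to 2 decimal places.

0.68

N = 25 tokens, V = 17 types.
TTR = V / N = 17 / 25 = 0.68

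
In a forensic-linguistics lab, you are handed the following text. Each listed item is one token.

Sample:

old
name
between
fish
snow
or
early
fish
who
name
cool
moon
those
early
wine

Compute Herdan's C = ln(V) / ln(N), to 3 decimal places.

0.918

N = 15, V = 12.
ln(V) = 2.484907, ln(N) = 2.708050
C = 2.484907 / 2.708050 = 0.918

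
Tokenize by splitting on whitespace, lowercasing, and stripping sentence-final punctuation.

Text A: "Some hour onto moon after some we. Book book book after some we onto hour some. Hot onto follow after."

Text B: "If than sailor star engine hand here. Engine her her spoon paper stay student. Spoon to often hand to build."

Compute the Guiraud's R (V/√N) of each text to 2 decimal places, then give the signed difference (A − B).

A: V=9, N=20, R=2.01
B: V=15, N=20, R=3.35
Difference = 2.01 − 3.35 = -1.34

-1.34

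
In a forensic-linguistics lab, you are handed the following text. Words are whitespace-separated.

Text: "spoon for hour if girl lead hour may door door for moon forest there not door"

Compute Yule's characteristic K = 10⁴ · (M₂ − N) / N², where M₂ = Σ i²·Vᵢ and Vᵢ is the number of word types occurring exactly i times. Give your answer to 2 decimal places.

390.63

Frequencies: door:3, for:2, hour:2, spoon:1, if:1, girl:1, lead:1, may:1, moon:1, forest:1, there:1, not:1
N = 16. Frequency spectrum: V_1=9, V_2=2, V_3=1
M₂ = 1²·9 + 2²·2 + 3²·1 = 26
K = 10000 × (26 − 16) / 16² = 390.63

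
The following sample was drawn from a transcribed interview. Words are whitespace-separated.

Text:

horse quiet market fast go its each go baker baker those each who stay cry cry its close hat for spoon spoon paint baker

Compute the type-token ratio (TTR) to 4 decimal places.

0.7083

N = 24 tokens, V = 17 types.
TTR = V / N = 17 / 24 = 0.7083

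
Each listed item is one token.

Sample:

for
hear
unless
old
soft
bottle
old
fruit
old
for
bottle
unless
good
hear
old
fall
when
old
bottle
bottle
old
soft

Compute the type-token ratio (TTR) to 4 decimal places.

0.4545

N = 22 tokens, V = 10 types.
TTR = V / N = 10 / 22 = 0.4545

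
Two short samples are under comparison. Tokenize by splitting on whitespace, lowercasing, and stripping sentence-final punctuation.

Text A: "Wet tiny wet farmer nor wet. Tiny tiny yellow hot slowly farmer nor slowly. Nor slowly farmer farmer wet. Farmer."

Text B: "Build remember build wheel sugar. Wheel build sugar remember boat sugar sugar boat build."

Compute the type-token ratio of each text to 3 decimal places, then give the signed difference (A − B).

-0.007

TTR(A) = 7/20 = 0.350
TTR(B) = 5/14 = 0.357
Difference = 0.350 − 0.357 = -0.007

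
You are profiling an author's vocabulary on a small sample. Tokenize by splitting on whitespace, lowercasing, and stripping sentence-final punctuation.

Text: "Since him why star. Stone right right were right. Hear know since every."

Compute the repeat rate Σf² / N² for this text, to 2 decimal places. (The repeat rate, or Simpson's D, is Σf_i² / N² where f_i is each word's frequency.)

Frequencies: right:3, since:2, him:1, why:1, star:1, stone:1, were:1, hear:1, know:1, every:1
Σf² = 21; N² = 169
Repeat rate = 21 / 169 = 0.12

0.12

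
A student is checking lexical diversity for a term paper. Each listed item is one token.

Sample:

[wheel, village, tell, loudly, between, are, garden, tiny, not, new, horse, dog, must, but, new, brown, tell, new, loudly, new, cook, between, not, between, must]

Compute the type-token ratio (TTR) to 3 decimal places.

0.640

N = 25 tokens, V = 16 types.
TTR = V / N = 16 / 25 = 0.640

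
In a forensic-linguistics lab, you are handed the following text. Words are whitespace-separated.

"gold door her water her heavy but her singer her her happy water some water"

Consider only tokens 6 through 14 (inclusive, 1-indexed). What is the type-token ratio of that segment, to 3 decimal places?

0.778

Segment tokens 6–14: heavy, but, her, singer, her, her, happy, water, some
Segment N = 9, segment V = 7.
TTR = 7 / 9 = 0.778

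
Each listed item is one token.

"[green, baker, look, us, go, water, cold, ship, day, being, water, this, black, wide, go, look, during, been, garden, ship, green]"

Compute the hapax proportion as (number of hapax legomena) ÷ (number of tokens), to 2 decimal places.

Frequencies: green:2, look:2, go:2, water:2, ship:2, baker:1, us:1, cold:1, day:1, being:1, this:1, black:1, wide:1, during:1, been:1, garden:1
Hapax count = 11; token count = 21.
Ratio = 11 / 21 = 0.52

0.52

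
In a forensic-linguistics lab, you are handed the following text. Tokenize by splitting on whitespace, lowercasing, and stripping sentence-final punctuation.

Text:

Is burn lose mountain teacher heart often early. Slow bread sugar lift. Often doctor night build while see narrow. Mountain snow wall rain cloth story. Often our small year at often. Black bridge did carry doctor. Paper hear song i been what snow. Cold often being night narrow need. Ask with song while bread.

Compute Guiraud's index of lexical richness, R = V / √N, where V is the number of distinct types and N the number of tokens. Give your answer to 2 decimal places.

N = 54, V = 42.
√N = 7.348469
R = 42 / 7.348469 = 5.72

5.72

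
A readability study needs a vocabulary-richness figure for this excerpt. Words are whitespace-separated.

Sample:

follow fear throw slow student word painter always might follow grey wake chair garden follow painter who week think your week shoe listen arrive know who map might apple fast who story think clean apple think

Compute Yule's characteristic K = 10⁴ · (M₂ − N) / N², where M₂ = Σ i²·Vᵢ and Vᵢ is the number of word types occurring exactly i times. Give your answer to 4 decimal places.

200.6173

Frequencies: follow:3, who:3, think:3, painter:2, might:2, week:2, apple:2, fear:1, throw:1, slow:1, student:1, word:1, always:1, grey:1, wake:1, chair:1, garden:1, your:1, shoe:1, listen:1, … (6 more, each freq 1)
N = 36. Frequency spectrum: V_1=19, V_2=4, V_3=3
M₂ = 1²·19 + 2²·4 + 3²·3 = 62
K = 10000 × (62 − 36) / 36² = 200.6173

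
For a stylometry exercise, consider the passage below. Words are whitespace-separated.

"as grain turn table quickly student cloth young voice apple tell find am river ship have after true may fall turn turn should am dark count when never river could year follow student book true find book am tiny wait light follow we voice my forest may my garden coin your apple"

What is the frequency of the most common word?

3

Frequencies: turn:3, am:3, student:2, voice:2, apple:2, find:2, river:2, true:2, may:2, follow:2, book:2, my:2, as:1, grain:1, table:1, quickly:1, cloth:1, young:1, tell:1, ship:1, … (18 more, each freq 1)
Most common: 'turn' with frequency 3.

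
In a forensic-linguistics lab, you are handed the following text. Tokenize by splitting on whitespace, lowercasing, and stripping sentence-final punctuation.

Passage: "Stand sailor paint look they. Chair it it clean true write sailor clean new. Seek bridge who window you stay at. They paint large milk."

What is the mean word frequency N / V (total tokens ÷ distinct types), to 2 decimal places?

1.25

N = 25 tokens, V = 20 types.
Mean frequency = N / V = 25 / 20 = 1.25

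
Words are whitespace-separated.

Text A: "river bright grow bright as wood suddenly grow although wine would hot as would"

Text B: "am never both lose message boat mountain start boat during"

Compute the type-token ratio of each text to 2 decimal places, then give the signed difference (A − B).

-0.19

TTR(A) = 10/14 = 0.71
TTR(B) = 9/10 = 0.90
Difference = 0.71 − 0.90 = -0.19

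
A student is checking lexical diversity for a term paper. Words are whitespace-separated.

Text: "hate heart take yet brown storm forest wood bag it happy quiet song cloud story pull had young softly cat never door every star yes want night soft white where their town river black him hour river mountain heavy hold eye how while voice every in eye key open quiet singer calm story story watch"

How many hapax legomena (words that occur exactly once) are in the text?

Frequencies: story:3, quiet:2, every:2, river:2, eye:2, hate:1, heart:1, take:1, yet:1, brown:1, storm:1, forest:1, wood:1, bag:1, it:1, happy:1, song:1, cloud:1, pull:1, had:1, … (29 more, each freq 1)
Hapax (freq=1): bag, black, brown, calm, cat, cloud, door, forest, had, happy, hate, heart, heavy, him, hold, hour, how, in, it, key, mountain, never, night, open, pull, singer, soft, softly, song, star, storm, take, their, town, voice, want, watch, where, while, white, wood, yes, yet, young

44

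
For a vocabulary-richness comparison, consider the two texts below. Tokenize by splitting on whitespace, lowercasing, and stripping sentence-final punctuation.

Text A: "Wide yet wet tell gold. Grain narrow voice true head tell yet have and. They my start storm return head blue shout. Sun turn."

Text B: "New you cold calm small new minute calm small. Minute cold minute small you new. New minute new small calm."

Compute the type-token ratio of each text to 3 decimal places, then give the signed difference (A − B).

0.575

TTR(A) = 21/24 = 0.875
TTR(B) = 6/20 = 0.300
Difference = 0.875 − 0.300 = 0.575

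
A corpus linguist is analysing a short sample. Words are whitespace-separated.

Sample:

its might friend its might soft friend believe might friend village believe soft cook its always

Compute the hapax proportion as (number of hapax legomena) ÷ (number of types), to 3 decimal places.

Frequencies: its:3, might:3, friend:3, soft:2, believe:2, village:1, cook:1, always:1
Hapax count = 3; type count = 8.
Ratio = 3 / 8 = 0.375

0.375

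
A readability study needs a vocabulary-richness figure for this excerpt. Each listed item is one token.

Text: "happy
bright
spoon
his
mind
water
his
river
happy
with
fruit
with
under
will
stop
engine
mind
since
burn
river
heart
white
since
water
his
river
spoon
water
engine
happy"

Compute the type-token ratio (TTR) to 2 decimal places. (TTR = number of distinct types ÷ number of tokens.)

N = 30 tokens, V = 17 types.
TTR = V / N = 17 / 30 = 0.57

0.57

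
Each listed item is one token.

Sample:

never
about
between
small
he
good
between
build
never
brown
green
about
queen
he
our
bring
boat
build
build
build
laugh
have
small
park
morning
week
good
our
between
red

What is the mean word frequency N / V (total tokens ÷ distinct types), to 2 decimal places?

1.58

N = 30 tokens, V = 19 types.
Mean frequency = N / V = 30 / 19 = 1.58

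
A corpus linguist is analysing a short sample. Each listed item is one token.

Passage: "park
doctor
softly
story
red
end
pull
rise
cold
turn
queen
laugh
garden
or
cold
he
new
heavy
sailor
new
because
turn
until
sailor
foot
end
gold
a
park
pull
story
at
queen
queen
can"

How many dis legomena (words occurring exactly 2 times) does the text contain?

Frequencies: queen:3, park:2, story:2, end:2, pull:2, cold:2, turn:2, new:2, sailor:2, doctor:1, softly:1, red:1, rise:1, laugh:1, garden:1, or:1, he:1, heavy:1, because:1, until:1, … (5 more, each freq 1)
Words with frequency 2: cold, end, new, park, pull, sailor, story, turn

8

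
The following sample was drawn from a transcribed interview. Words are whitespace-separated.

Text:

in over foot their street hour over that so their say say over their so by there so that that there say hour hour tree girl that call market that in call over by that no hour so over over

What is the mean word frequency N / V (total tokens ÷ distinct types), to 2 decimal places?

N = 40 tokens, V = 16 types.
Mean frequency = N / V = 40 / 16 = 2.50

2.50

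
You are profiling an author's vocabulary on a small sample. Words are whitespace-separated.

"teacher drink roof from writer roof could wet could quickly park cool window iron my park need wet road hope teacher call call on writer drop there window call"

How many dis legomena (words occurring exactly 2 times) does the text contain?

Frequencies: call:3, teacher:2, roof:2, writer:2, could:2, wet:2, park:2, window:2, drink:1, from:1, quickly:1, cool:1, iron:1, my:1, need:1, road:1, hope:1, on:1, drop:1, there:1
Words with frequency 2: could, park, roof, teacher, wet, window, writer

7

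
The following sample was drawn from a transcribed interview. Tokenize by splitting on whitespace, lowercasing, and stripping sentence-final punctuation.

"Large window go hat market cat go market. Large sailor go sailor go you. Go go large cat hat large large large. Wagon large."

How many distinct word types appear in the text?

Distinct types: {cat, go, hat, large, market, sailor, wagon, window, you}
V = 9

9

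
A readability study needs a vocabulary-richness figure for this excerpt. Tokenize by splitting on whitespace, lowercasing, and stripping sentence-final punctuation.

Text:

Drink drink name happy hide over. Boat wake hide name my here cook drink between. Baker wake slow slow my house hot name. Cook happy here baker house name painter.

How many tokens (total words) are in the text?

Tokens: drink, drink, name, happy, hide, over, boat, wake, hide, name, my, here, cook, drink, between, baker, wake, slow, slow, my, house, hot, name, cook, happy, here, baker, house, name, painter
N = 30

30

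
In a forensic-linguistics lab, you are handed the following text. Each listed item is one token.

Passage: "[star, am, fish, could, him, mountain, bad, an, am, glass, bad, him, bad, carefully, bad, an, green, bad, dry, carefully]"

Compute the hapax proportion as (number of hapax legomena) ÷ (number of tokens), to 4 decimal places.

Frequencies: bad:5, am:2, him:2, an:2, carefully:2, star:1, fish:1, could:1, mountain:1, glass:1, green:1, dry:1
Hapax count = 7; token count = 20.
Ratio = 7 / 20 = 0.3500

0.3500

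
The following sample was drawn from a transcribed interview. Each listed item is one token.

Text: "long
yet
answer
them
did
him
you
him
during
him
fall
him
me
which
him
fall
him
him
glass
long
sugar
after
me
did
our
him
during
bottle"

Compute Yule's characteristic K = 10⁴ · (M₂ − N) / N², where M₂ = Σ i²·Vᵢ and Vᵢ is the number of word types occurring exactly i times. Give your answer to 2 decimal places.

841.84

Frequencies: him:8, long:2, did:2, during:2, fall:2, me:2, yet:1, answer:1, them:1, you:1, which:1, glass:1, sugar:1, after:1, our:1, bottle:1
N = 28. Frequency spectrum: V_1=10, V_2=5, V_8=1
M₂ = 1²·10 + 2²·5 + 8²·1 = 94
K = 10000 × (94 − 28) / 28² = 841.84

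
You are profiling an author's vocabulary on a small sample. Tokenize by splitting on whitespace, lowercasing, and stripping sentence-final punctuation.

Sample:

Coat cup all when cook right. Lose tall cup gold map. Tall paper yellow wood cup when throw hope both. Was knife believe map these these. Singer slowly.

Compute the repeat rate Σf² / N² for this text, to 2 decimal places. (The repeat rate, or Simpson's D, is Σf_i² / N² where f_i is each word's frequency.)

Frequencies: cup:3, when:2, tall:2, map:2, these:2, coat:1, all:1, cook:1, right:1, lose:1, gold:1, paper:1, yellow:1, wood:1, throw:1, hope:1, both:1, was:1, knife:1, believe:1, … (2 more, each freq 1)
Σf² = 42; N² = 784
Repeat rate = 42 / 784 = 0.05

0.05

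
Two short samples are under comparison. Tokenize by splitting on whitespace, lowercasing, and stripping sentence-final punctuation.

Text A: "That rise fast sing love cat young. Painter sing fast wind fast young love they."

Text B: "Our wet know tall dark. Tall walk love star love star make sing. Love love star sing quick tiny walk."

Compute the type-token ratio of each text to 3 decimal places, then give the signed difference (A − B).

0.067

TTR(A) = 10/15 = 0.667
TTR(B) = 12/20 = 0.600
Difference = 0.667 − 0.600 = 0.067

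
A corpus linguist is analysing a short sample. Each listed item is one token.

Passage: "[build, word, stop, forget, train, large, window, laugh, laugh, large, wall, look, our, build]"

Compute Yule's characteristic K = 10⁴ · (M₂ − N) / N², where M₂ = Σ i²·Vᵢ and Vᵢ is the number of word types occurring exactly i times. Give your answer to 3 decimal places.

306.122

Frequencies: build:2, large:2, laugh:2, word:1, stop:1, forget:1, train:1, window:1, wall:1, look:1, our:1
N = 14. Frequency spectrum: V_1=8, V_2=3
M₂ = 1²·8 + 2²·3 = 20
K = 10000 × (20 − 14) / 14² = 306.122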